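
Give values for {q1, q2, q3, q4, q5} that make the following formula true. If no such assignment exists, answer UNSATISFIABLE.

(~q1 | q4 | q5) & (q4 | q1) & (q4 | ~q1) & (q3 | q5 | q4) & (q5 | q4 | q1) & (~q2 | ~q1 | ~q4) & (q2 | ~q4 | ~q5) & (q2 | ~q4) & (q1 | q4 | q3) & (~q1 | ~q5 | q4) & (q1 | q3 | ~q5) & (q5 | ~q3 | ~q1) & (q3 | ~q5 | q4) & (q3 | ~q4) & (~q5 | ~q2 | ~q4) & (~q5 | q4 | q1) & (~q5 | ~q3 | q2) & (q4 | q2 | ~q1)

q1 ↦ 0,  q2 ↦ 1,  q3 ↦ 1,  q4 ↦ 1,  q5 ↦ 0

Branch on q4: set q4 = 1.
The clause (q2) is unit, so q2 = 1.
The clause (~q1) is unit, so q1 = 0.
The clause (q3) is unit, so q3 = 1.
The clause (~q5) is unit, so q5 = 0.
Every clause now holds.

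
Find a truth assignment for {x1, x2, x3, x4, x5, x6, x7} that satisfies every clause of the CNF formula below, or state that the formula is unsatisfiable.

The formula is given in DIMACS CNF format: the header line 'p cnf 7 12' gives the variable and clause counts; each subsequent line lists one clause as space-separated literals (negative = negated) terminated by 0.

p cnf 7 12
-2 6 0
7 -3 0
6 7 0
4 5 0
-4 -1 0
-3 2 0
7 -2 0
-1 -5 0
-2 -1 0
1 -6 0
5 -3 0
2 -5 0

Branch on x2: set x2 = False.
(¬x3) alone gives x3 = False.
(¬x5) alone gives x5 = False.
(x4) alone gives x4 = True.
(¬x1) alone gives x1 = False.
(¬x6) alone gives x6 = False.
(x7) alone gives x7 = True.
This assignment satisfies each clause.

x1=False, x2=False, x3=False, x4=True, x5=False, x6=False, x7=True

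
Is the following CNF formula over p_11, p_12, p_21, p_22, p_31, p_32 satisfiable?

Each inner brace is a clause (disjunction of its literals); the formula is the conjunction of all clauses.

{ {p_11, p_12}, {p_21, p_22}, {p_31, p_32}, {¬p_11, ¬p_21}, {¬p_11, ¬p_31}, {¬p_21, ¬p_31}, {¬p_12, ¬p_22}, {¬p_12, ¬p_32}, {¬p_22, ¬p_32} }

Suppose p_11 = True.
Unit clause (¬p_21) forces p_21 = False.
Unit clause (p_22) forces p_22 = True.
Unit clause (¬p_31) forces p_31 = False.
Unit clause (p_32) forces p_32 = True.
That conflicts with the unit clause (¬p_32).
Backtrack on p_11: now try p_11 = False.
Unit clause (p_12) forces p_12 = True.
Unit clause (¬p_22) forces p_22 = False.
Unit clause (p_21) forces p_21 = True.
Unit clause (¬p_31) forces p_31 = False.
Unit clause (p_32) forces p_32 = True.
That conflicts with the unit clause (¬p_32).
Both values of p_11 lead to a conflict.
No assignment satisfies every clause.

No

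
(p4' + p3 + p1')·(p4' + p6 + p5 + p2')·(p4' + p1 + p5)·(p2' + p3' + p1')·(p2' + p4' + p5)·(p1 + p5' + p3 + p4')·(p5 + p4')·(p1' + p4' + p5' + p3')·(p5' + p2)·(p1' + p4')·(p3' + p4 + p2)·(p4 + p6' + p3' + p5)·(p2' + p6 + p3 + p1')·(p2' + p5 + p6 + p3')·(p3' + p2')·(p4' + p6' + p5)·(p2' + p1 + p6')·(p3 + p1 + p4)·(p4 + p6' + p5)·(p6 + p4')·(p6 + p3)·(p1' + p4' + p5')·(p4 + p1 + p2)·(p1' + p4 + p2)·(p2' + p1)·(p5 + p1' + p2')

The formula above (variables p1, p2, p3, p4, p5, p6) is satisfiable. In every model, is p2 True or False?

Suppose p2 = 0.
(p5') alone gives p5 = 0.
(p4') alone gives p4 = 0.
(p3') alone gives p3 = 0.
(p1) alone gives p1 = 1.
That conflicts with the unit clause (p1').
So every satisfying assignment has p2 = True.

True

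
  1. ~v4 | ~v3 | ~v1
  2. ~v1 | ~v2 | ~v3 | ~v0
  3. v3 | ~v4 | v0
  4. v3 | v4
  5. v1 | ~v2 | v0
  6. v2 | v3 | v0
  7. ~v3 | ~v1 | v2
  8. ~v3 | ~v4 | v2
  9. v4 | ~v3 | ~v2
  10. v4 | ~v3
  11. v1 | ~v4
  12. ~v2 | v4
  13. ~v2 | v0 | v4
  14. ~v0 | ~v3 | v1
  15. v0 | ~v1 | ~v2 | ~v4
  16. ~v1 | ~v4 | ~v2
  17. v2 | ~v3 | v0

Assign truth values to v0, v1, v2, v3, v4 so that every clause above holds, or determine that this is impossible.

v0: 1,  v1: 1,  v2: 0,  v3: 0,  v4: 1

Case v3 = 0:
Unit clause (v4) forces v4 = 1.
Unit clause (v0) forces v0 = 1.
Unit clause (v1) forces v1 = 1.
Unit clause (~v2) forces v2 = 0.
Every clause now holds.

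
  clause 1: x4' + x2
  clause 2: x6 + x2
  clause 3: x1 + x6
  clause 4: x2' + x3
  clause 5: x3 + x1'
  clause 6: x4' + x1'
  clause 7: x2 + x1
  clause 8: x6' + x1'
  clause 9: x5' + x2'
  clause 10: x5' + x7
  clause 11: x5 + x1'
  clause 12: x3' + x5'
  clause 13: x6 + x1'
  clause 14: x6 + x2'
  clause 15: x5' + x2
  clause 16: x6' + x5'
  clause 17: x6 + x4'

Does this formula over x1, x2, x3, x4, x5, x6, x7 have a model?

Yes, satisfiable

Suppose x4 = 1.
Unit clause (x2) forces x2 = 1.
Unit clause (x3) forces x3 = 1.
Unit clause (x1') forces x1 = 0.
Unit clause (x6) forces x6 = 1.
Unit clause (x5') forces x5 = 0.
Every clause is now satisfied; x7 is unconstrained.
A satisfying assignment: x1 ↦ 0; x2 ↦ 1; x3 ↦ 1; x4 ↦ 1; x5 ↦ 0; x6 ↦ 1; x7 ↦ 1.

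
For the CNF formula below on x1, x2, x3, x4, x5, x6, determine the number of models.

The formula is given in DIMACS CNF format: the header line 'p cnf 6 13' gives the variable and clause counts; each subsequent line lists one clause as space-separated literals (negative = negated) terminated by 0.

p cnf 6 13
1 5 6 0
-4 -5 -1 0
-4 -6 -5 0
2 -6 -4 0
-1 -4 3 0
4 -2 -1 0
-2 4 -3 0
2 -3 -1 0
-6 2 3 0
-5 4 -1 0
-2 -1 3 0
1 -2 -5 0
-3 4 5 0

11

There are 2^6 = 64 truth assignments over (x1, x2, x3, x4, x5, x6).
Split on x6. With x6 = True, the clauses containing x6 are satisfied and ¬x6 drops from the rest; 5 of the 2^5 = 32 assignments to the other variables satisfy what remains.
With x6 = False, by the same count on the reduced clause set, 6 assignments work.
Total: 5 + 6 = 11.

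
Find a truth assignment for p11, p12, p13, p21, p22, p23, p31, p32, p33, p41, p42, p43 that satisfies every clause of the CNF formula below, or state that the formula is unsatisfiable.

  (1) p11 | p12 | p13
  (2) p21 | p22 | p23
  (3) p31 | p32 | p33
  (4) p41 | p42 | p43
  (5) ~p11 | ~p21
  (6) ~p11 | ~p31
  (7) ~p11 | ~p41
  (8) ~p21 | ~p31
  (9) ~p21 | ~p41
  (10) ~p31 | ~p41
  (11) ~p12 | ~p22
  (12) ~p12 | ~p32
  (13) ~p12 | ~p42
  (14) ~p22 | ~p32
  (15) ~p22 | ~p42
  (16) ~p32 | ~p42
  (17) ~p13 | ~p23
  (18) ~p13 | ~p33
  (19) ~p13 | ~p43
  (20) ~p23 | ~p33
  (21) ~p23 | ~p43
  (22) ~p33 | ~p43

UNSATISFIABLE

Branch on p11: set p11 = 0.
Branch on p12: set p12 = 1.
(~p22) alone gives p22 = 0.
(~p32) alone gives p32 = 0.
(~p42) alone gives p42 = 0.
Branch on p21: set p21 = 1.
(~p31) alone gives p31 = 0.
(p33) alone gives p33 = 1.
(~p41) alone gives p41 = 0.
(p43) alone gives p43 = 1.
That conflicts with the unit clause (~p43).
So p21 must be the other value — set p21 = 0.
(p23) alone gives p23 = 1.
(~p13) alone gives p13 = 0.
(~p33) alone gives p33 = 0.
(p31) alone gives p31 = 1.
(~p41) alone gives p41 = 0.
(p43) alone gives p43 = 1.
That conflicts with the unit clause (~p43).
Either choice for p21 ends in contradiction.
So p12 must be the other value — set p12 = 0.
(p13) alone gives p13 = 1.
(~p23) alone gives p23 = 0.
(~p33) alone gives p33 = 0.
(~p43) alone gives p43 = 0.
Branch on p21: set p21 = 1.
(~p31) alone gives p31 = 0.
(p32) alone gives p32 = 1.
(~p41) alone gives p41 = 0.
(p42) alone gives p42 = 1.
That conflicts with the unit clause (~p42).
So p21 must be the other value — set p21 = 0.
(p22) alone gives p22 = 1.
(~p32) alone gives p32 = 0.
(p31) alone gives p31 = 1.
(~p41) alone gives p41 = 0.
(p42) alone gives p42 = 1.
That conflicts with the unit clause (~p42).
Either choice for p21 ends in contradiction.
Either choice for p12 ends in contradiction.
So p11 must be the other value — set p11 = 1.
(~p21) alone gives p21 = 0.
(~p31) alone gives p31 = 0.
(~p41) alone gives p41 = 0.
Branch on p22: set p22 = 1.
(~p12) alone gives p12 = 0.
(~p32) alone gives p32 = 0.
(p33) alone gives p33 = 1.
(~p42) alone gives p42 = 0.
(p43) alone gives p43 = 1.
That conflicts with the unit clause (~p43).
So p22 must be the other value — set p22 = 0.
(p23) alone gives p23 = 1.
(~p13) alone gives p13 = 0.
(~p33) alone gives p33 = 0.
(p32) alone gives p32 = 1.
(~p12) alone gives p12 = 0.
(~p42) alone gives p42 = 0.
(p43) alone gives p43 = 1.
That conflicts with the unit clause (~p43).
Either choice for p22 ends in contradiction.
Either choice for p11 ends in contradiction.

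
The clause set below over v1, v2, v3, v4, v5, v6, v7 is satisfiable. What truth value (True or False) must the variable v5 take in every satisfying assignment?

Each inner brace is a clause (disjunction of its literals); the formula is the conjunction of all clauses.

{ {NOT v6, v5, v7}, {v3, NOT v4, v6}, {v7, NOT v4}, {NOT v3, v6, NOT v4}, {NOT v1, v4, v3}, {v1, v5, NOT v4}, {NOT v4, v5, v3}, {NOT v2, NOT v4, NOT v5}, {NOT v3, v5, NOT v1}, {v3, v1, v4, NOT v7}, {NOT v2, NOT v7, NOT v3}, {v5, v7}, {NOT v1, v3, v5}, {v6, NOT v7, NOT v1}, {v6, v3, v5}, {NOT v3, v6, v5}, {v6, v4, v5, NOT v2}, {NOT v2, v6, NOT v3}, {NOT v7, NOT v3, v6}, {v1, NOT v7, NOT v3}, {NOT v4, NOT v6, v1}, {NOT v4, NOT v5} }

Suppose v5 = false.
Unit clause (v7) forces v7 = true.
Suppose v1 = true.
Unit clause (NOT v3) forces v3 = false.
Now (v3) is unsatisfied and unit — conflict.
Backtrack on v1: now try v1 = false.
Unit clause (NOT v4) forces v4 = false.
Unit clause (v3) forces v3 = true.
Now (NOT v3) is unsatisfied and unit — conflict.
Both values of v1 lead to a conflict.
So every satisfying assignment has v5 = True.

True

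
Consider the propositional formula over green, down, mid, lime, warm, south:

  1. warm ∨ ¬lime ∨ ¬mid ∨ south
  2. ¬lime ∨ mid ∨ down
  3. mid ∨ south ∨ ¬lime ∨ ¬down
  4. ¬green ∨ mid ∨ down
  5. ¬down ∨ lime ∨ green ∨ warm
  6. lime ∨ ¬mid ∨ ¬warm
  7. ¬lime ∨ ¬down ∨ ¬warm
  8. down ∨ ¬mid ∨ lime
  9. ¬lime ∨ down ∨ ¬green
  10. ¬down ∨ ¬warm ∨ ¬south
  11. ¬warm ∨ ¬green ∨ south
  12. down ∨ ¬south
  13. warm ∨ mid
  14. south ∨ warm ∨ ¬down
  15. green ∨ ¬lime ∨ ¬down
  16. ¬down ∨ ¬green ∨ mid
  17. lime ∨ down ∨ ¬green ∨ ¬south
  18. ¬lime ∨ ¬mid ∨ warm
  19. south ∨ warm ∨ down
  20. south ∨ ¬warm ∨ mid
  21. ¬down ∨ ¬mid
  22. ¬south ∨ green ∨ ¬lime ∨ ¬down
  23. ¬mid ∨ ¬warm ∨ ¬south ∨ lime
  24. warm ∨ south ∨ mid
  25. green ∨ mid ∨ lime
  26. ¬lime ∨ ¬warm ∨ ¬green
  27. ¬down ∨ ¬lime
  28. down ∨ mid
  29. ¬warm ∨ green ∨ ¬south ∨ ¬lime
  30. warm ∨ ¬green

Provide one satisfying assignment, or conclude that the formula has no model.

green=False,  down=False,  mid=True,  lime=True,  warm=True,  south=False

Case down = False:
The clause (¬south) is unit, so south = False.
The clause (warm) is unit, so warm = True.
The clause (¬green) is unit, so green = False.
The clause (mid) is unit, so mid = True.
The clause (lime) is unit, so lime = True.
This assignment satisfies each clause.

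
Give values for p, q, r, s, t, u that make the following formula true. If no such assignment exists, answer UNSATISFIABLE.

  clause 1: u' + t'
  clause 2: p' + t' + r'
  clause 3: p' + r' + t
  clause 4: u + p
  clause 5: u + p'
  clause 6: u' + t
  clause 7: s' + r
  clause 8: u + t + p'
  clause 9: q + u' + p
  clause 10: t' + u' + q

UNSATISFIABLE

Try u = 0.
(p) alone gives p = 1.
Now (p') is unsatisfied and unit — conflict.
So u must be the other value — set u = 1.
(t') alone gives t = 0.
Now (t) is unsatisfied and unit — conflict.
Either choice for u ends in contradiction.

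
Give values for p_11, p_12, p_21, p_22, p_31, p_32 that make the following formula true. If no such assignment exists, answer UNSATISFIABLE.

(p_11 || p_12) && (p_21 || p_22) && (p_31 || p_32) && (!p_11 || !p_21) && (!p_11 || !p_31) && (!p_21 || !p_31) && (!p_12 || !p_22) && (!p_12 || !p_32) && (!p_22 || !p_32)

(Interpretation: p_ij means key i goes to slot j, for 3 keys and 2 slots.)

Suppose p_11 = true.
From the singleton clause (!p_21), p_21 = false.
From the singleton clause (p_22), p_22 = true.
From the singleton clause (!p_31), p_31 = false.
From the singleton clause (p_32), p_32 = true.
But (!p_32) is also a unit clause — contradiction.
So p_11 must be the other value — set p_11 = false.
From the singleton clause (p_12), p_12 = true.
From the singleton clause (!p_22), p_22 = false.
From the singleton clause (p_21), p_21 = true.
From the singleton clause (!p_31), p_31 = false.
From the singleton clause (p_32), p_32 = true.
But (!p_32) is also a unit clause — contradiction.
Both values of p_11 lead to a conflict.

UNSATISFIABLE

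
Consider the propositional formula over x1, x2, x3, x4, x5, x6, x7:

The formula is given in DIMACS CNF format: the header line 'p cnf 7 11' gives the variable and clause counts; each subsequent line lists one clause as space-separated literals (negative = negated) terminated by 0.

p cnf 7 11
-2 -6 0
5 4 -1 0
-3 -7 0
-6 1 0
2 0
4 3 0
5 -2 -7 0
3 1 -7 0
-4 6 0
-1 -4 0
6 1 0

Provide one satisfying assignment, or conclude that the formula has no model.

x1: True,  x2: True,  x3: True,  x4: False,  x5: True,  x6: False,  x7: False

Unit clause (x2) forces x2 = True.
Unit clause (¬x6) forces x6 = False.
Unit clause (¬x4) forces x4 = False.
Unit clause (x3) forces x3 = True.
Unit clause (¬x7) forces x7 = False.
Unit clause (x1) forces x1 = True.
Unit clause (x5) forces x5 = True.
All clauses are satisfied.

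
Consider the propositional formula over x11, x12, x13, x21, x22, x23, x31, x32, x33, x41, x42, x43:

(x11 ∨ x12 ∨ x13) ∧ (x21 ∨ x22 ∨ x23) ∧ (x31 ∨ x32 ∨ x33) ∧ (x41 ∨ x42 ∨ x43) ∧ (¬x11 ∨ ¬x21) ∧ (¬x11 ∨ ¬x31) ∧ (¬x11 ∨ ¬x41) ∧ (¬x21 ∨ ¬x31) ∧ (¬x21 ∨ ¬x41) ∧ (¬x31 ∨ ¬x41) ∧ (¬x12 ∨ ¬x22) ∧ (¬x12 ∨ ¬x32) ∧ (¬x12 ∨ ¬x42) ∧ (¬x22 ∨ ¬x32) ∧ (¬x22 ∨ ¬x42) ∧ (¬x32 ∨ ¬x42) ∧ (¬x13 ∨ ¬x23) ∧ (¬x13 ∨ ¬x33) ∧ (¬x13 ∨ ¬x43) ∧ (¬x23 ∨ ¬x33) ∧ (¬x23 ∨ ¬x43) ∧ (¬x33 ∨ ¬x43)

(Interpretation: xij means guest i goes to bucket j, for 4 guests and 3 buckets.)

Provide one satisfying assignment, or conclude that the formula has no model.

Case x11 = False:
Case x12 = True:
The clause (¬x22) is unit, so x22 = False.
The clause (¬x32) is unit, so x32 = False.
The clause (¬x42) is unit, so x42 = False.
Case x21 = True:
The clause (¬x31) is unit, so x31 = False.
The clause (x33) is unit, so x33 = True.
The clause (¬x41) is unit, so x41 = False.
The clause (x43) is unit, so x43 = True.
But (¬x43) is also a unit clause — contradiction.
Backtrack on x21: now try x21 = False.
The clause (x23) is unit, so x23 = True.
The clause (¬x13) is unit, so x13 = False.
The clause (¬x33) is unit, so x33 = False.
The clause (x31) is unit, so x31 = True.
The clause (¬x41) is unit, so x41 = False.
The clause (x43) is unit, so x43 = True.
But (¬x43) is also a unit clause — contradiction.
Either choice for x21 ends in contradiction.
Backtrack on x12: now try x12 = False.
The clause (x13) is unit, so x13 = True.
The clause (¬x23) is unit, so x23 = False.
The clause (¬x33) is unit, so x33 = False.
The clause (¬x43) is unit, so x43 = False.
Case x21 = True:
The clause (¬x31) is unit, so x31 = False.
The clause (x32) is unit, so x32 = True.
The clause (¬x41) is unit, so x41 = False.
The clause (x42) is unit, so x42 = True.
But (¬x42) is also a unit clause — contradiction.
Backtrack on x21: now try x21 = False.
The clause (x22) is unit, so x22 = True.
The clause (¬x32) is unit, so x32 = False.
The clause (x31) is unit, so x31 = True.
The clause (¬x41) is unit, so x41 = False.
The clause (x42) is unit, so x42 = True.
But (¬x42) is also a unit clause — contradiction.
Either choice for x21 ends in contradiction.
Either choice for x12 ends in contradiction.
Backtrack on x11: now try x11 = True.
The clause (¬x21) is unit, so x21 = False.
The clause (¬x31) is unit, so x31 = False.
The clause (¬x41) is unit, so x41 = False.
Case x22 = True:
The clause (¬x12) is unit, so x12 = False.
The clause (¬x32) is unit, so x32 = False.
The clause (x33) is unit, so x33 = True.
The clause (¬x42) is unit, so x42 = False.
The clause (x43) is unit, so x43 = True.
But (¬x43) is also a unit clause — contradiction.
Backtrack on x22: now try x22 = False.
The clause (x23) is unit, so x23 = True.
The clause (¬x13) is unit, so x13 = False.
The clause (¬x33) is unit, so x33 = False.
The clause (x32) is unit, so x32 = True.
The clause (¬x12) is unit, so x12 = False.
The clause (¬x42) is unit, so x42 = False.
The clause (x43) is unit, so x43 = True.
But (¬x43) is also a unit clause — contradiction.
Either choice for x22 ends in contradiction.
Either choice for x11 ends in contradiction.

UNSATISFIABLE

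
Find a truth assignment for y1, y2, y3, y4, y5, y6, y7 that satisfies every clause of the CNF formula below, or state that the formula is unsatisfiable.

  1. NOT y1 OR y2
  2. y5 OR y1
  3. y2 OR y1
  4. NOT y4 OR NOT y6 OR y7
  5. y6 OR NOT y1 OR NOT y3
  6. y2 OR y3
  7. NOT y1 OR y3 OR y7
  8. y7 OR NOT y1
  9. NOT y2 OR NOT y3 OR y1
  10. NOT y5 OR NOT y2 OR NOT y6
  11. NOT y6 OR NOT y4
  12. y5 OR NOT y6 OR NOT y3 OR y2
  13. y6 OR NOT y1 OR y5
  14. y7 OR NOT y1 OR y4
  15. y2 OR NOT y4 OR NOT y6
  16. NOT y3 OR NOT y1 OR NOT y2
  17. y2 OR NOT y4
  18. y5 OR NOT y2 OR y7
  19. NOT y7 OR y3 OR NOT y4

Try y1 = true.
From the singleton clause (y2), y2 = true.
From the singleton clause (y7), y7 = true.
From the singleton clause (NOT y3), y3 = false.
From the singleton clause (NOT y4), y4 = false.
Try y5 = false.
From the singleton clause (y6), y6 = true.
This assignment satisfies each clause.

y1 ↦ true, y2 ↦ true, y3 ↦ false, y4 ↦ false, y5 ↦ false, y6 ↦ true, y7 ↦ true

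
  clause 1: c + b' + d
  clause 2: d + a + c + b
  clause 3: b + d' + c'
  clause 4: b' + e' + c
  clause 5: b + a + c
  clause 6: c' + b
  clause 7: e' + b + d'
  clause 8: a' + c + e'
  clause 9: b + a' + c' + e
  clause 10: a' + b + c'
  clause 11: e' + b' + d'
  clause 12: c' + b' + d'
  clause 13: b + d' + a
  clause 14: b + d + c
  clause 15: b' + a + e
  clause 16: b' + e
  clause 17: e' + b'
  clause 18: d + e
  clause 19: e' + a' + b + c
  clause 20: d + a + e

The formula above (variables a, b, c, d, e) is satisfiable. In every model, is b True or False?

False

Suppose b = 1.
From the singleton clause (e), e = 1.
That conflicts with the unit clause (e').
So every satisfying assignment has b = False.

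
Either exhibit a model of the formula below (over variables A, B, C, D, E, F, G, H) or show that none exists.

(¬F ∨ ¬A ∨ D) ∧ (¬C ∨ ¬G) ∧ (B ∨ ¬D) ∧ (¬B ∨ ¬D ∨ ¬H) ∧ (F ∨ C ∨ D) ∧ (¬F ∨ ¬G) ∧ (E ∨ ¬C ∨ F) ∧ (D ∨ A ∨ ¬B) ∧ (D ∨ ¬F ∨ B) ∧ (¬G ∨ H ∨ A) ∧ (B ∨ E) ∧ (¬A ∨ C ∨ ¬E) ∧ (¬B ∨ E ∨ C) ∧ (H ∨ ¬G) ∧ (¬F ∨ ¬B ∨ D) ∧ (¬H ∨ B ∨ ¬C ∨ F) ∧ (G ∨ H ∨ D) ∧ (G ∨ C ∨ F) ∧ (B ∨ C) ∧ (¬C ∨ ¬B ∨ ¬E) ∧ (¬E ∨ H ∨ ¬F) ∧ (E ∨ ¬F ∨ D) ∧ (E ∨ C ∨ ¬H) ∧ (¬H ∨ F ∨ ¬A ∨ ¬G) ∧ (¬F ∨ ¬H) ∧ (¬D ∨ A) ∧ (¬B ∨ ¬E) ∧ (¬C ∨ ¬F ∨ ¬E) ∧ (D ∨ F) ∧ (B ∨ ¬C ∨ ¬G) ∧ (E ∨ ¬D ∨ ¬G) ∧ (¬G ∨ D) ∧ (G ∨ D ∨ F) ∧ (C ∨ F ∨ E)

A: True, B: True, C: True, D: True, E: False, F: True, G: False, H: False

Branch on C: set C = True.
From the singleton clause (¬G), G = False.
Branch on B: set B = True.
From the singleton clause (¬E), E = False.
From the singleton clause (F), F = True.
From the singleton clause (D), D = True.
From the singleton clause (¬H), H = False.
From the singleton clause (A), A = True.
This assignment satisfies each clause.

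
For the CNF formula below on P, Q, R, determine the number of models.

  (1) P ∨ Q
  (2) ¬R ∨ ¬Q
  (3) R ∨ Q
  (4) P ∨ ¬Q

There are 2^3 = 8 truth assignments over (P, Q, R).
Check each against the 4 clauses (columns in the order P, Q, R):
  F F F  ✗ fails (P ∨ Q)
  F F T  ✗ fails (P ∨ Q)
  F T F  ✗ fails (P ∨ ¬Q)
  F T T  ✗ fails (¬R ∨ ¬Q)
  T F F  ✗ fails (R ∨ Q)
  T F T  ✓ satisfies all
  T T F  ✓ satisfies all
  T T T  ✗ fails (¬R ∨ ¬Q)
2 of the 8 rows are models.

2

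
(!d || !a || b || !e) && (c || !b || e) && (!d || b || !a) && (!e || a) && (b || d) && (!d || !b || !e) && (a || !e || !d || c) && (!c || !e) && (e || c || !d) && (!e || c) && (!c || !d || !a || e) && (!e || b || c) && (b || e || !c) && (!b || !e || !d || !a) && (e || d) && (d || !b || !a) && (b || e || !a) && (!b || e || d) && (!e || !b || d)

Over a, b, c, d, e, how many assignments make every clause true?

1

There are 2^5 = 32 truth assignments over (a, b, c, d, e).
Split on e. With e = true, the clauses containing e are satisfied and !e drops from the rest; 0 of the 2^4 = 16 assignments to the other variables satisfy what remains.
With e = false, by the same count on the reduced clause set, 1 assignment works.
Total: 0 + 1 = 1.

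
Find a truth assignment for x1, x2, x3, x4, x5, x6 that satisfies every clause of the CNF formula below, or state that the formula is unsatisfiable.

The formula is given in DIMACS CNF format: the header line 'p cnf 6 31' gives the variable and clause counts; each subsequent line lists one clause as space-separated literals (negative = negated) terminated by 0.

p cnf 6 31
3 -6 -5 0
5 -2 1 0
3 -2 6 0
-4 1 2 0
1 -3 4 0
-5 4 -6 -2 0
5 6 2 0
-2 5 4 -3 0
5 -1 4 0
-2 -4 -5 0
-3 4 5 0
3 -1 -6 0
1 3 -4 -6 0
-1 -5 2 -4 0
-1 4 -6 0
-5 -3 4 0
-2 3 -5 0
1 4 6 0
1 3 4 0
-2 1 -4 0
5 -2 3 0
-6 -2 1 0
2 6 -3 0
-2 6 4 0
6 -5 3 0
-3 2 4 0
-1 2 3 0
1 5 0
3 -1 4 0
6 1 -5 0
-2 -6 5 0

Case x1 = True:
Case x5 = False:
(x4) alone gives x4 = True.
Case x6 = True:
(x3) alone gives x3 = True.
(¬x2) alone gives x2 = False.
This assignment satisfies each clause.

x1: True; x2: False; x3: True; x4: True; x5: False; x6: True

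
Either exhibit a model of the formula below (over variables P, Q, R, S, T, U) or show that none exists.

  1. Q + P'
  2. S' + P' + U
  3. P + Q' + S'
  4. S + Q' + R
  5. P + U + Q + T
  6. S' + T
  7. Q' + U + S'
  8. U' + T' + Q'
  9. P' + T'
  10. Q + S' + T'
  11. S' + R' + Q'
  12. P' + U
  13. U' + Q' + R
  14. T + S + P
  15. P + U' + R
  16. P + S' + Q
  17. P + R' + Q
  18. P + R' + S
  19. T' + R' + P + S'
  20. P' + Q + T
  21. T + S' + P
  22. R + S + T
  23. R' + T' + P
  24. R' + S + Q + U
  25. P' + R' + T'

P: 0,  Q: 0,  R: 0,  S: 0,  T: 1,  U: 0

Try Q = 0.
The clause (P') is unit, so P = 0.
The clause (S') is unit, so S = 0.
The clause (T) is unit, so T = 1.
The clause (R') is unit, so R = 0.
The clause (U') is unit, so U = 0.
Every clause now holds.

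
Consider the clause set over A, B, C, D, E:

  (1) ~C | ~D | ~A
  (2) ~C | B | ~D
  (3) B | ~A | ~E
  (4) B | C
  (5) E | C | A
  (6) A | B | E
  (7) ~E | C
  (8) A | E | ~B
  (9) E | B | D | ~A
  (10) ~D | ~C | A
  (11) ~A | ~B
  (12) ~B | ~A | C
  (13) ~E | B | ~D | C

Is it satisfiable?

Yes

Branch on B: set B = 1.
From the singleton clause (~A), A = 0.
From the singleton clause (E), E = 1.
From the singleton clause (C), C = 1.
From the singleton clause (~D), D = 0.
All clauses are satisfied.
A satisfying assignment: A: 0, B: 1, C: 1, D: 0, E: 1.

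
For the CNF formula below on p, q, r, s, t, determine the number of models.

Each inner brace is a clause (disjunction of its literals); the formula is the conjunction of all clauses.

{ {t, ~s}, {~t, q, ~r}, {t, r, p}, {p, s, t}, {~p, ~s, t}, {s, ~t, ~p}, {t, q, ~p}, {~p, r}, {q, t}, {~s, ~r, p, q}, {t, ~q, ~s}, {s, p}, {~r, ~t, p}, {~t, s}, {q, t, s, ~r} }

There are 2^5 = 32 truth assignments over (p, q, r, s, t).
Split on q. With q = 1, the clauses containing q are satisfied and ~q drops from the rest; 3 of the 2^4 = 16 assignments to the other variables satisfy what remains.
With q = 0, by the same count on the reduced clause set, 1 assignment works.
(One model: p=F, q=F, r=F, s=T, t=T.)
Total: 3 + 1 = 4.

4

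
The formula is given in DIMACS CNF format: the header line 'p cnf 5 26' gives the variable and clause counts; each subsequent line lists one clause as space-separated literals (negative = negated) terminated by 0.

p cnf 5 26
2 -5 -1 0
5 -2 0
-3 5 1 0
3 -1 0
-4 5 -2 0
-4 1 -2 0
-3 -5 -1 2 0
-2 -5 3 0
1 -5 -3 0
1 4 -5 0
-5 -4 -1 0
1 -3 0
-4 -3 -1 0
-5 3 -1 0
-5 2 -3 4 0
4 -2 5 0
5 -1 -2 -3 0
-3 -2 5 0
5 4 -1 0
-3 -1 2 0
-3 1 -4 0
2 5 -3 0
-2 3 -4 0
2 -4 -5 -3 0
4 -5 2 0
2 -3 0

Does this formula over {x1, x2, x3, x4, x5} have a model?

Try x5 = False.
From the singleton clause (¬x2), x2 = False.
From the singleton clause (¬x3), x3 = False.
From the singleton clause (¬x1), x1 = False.
Every clause is now satisfied; x4 is unconstrained.
A satisfying assignment: x1: False; x2: False; x3: False; x4: True; x5: False.

Satisfiable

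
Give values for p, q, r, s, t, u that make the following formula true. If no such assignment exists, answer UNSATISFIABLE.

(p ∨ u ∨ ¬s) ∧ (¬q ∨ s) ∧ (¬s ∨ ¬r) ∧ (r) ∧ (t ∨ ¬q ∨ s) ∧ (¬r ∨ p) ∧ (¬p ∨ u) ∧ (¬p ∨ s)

UNSATISFIABLE

The clause (r) is unit, so r = True.
The clause (¬s) is unit, so s = False.
The clause (¬q) is unit, so q = False.
The clause (p) is unit, so p = True.
That conflicts with the unit clause (¬p).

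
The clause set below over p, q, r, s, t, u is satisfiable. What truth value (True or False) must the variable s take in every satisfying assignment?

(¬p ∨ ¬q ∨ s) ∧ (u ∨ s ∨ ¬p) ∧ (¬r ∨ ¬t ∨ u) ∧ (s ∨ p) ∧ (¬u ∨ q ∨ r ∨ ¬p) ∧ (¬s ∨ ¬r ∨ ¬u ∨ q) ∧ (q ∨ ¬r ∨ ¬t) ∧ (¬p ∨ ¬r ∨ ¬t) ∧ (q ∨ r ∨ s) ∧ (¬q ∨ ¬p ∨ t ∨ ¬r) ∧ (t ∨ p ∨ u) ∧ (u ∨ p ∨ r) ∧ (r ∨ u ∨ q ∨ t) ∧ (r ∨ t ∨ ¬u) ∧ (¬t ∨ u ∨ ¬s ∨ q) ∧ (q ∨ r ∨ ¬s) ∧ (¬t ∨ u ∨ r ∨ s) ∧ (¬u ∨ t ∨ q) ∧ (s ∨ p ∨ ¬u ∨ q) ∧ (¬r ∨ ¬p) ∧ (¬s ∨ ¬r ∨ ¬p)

True

Suppose s = False.
Unit clause (p) forces p = True.
Unit clause (¬q) forces q = False.
Unit clause (u) forces u = True.
Unit clause (r) forces r = True.
Now (¬r) is unsatisfied and unit — conflict.
So every satisfying assignment has s = True.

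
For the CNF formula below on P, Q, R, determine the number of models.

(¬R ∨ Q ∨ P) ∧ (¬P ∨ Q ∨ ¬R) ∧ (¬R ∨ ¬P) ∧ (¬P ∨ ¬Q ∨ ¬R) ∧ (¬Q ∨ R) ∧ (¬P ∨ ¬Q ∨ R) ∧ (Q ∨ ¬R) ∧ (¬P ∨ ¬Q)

3

There are 2^3 = 8 truth assignments over (P, Q, R).
Check each against the 8 clauses (columns in the order P, Q, R):
  F F F  ✓ satisfies all
  F F T  ✗ fails (¬R ∨ Q ∨ P)
  F T F  ✗ fails (¬Q ∨ R)
  F T T  ✓ satisfies all
  T F F  ✓ satisfies all
  T F T  ✗ fails (¬P ∨ Q ∨ ¬R)
  T T F  ✗ fails (¬Q ∨ R)
  T T T  ✗ fails (¬R ∨ ¬P)
3 of the 8 rows are models.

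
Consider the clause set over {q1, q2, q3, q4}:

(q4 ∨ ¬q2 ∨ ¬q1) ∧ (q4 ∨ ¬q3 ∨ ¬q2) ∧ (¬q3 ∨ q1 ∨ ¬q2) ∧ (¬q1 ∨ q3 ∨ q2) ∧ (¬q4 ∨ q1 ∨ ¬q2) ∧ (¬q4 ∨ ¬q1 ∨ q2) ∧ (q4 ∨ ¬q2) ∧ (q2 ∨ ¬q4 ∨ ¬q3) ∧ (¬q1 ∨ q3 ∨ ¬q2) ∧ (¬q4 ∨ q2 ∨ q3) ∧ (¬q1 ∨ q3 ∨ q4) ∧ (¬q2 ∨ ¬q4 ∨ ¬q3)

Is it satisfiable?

Case q4 = False:
From the singleton clause (¬q2), q2 = False.
Case q1 = True:
From the singleton clause (q3), q3 = True.
Every clause now holds.
A satisfying assignment: q1=True, q2=False, q3=True, q4=False.

Yes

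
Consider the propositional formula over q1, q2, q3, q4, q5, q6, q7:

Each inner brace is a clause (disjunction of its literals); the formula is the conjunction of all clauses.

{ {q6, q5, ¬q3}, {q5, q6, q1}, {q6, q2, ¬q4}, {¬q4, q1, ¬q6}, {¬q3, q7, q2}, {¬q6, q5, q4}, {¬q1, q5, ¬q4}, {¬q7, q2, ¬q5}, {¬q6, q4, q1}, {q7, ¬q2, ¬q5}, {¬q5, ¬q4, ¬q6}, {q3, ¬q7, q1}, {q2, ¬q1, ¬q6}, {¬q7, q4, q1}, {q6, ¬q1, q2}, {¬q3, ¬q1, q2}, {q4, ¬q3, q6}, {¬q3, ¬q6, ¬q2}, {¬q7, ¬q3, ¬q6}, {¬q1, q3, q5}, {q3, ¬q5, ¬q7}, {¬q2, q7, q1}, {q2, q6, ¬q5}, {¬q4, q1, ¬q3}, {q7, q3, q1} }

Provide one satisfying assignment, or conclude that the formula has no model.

Branch on q6: set q6 = False.
Branch on q5: set q5 = True.
(q2) alone gives q2 = True.
(q7) alone gives q7 = True.
(q3) alone gives q3 = True.
(q4) alone gives q4 = True.
(q1) alone gives q1 = True.
All clauses are satisfied.

q1=True, q2=True, q3=True, q4=True, q5=True, q6=False, q7=True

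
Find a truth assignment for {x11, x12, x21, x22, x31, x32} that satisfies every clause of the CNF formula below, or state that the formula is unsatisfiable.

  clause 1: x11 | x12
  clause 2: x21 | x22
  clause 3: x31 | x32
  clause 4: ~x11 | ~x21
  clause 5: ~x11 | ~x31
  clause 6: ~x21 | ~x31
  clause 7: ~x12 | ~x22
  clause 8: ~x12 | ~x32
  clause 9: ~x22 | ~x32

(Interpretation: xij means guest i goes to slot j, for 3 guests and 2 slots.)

UNSATISFIABLE

Try x11 = 1.
Unit clause (~x21) forces x21 = 0.
Unit clause (x22) forces x22 = 1.
Unit clause (~x31) forces x31 = 0.
Unit clause (x32) forces x32 = 1.
That conflicts with the unit clause (~x32).
That branch fails; take x11 = 0 instead.
Unit clause (x12) forces x12 = 1.
Unit clause (~x22) forces x22 = 0.
Unit clause (x21) forces x21 = 1.
Unit clause (~x31) forces x31 = 0.
Unit clause (x32) forces x32 = 1.
That conflicts with the unit clause (~x32).
Both values of x11 lead to a conflict.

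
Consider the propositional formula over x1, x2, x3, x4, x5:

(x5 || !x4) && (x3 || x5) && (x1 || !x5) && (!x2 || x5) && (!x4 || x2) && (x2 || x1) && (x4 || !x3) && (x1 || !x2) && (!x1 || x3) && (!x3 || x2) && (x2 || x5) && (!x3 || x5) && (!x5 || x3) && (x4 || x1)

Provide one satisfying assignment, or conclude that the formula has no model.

x1: true; x2: true; x3: true; x4: true; x5: true

Suppose x5 = true.
(x1) alone gives x1 = true.
(x3) alone gives x3 = true.
(x4) alone gives x4 = true.
(x2) alone gives x2 = true.
This assignment satisfies each clause.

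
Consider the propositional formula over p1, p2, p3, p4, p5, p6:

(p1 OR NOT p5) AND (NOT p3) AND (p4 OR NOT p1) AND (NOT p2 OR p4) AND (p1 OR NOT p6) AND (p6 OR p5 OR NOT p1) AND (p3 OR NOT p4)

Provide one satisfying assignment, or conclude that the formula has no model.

p1: false,  p2: false,  p3: false,  p4: false,  p5: false,  p6: false

(NOT p3) alone gives p3 = false.
(NOT p4) alone gives p4 = false.
(NOT p1) alone gives p1 = false.
(NOT p5) alone gives p5 = false.
(NOT p2) alone gives p2 = false.
(NOT p6) alone gives p6 = false.
This assignment satisfies each clause.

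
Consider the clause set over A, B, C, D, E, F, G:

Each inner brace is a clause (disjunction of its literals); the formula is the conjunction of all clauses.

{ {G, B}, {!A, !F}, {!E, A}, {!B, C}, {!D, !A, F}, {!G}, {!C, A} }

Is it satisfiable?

Yes

(!G) alone gives G = false.
(B) alone gives B = true.
(C) alone gives C = true.
(A) alone gives A = true.
(!F) alone gives F = false.
(!D) alone gives D = false.
All clauses hold; E can take either value.
A satisfying assignment: A=true,  B=true,  C=true,  D=false,  E=true,  F=false,  G=false.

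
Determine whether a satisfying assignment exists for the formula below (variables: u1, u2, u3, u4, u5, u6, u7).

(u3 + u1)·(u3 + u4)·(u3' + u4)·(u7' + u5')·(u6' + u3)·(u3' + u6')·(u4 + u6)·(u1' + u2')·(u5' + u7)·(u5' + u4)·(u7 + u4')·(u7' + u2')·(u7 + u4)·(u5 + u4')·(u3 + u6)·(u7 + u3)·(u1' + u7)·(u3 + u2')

No, unsatisfiable

Case u3 = 1:
Unit clause (u4) forces u4 = 1.
Unit clause (u6') forces u6 = 0.
Unit clause (u7) forces u7 = 1.
Unit clause (u5') forces u5 = 0.
Now (u5) is unsatisfied and unit — conflict.
That branch fails; take u3 = 0 instead.
Unit clause (u1) forces u1 = 1.
Unit clause (u4) forces u4 = 1.
Unit clause (u6') forces u6 = 0.
Now (u6) is unsatisfied and unit — conflict.
Both values of u3 lead to a conflict.
No assignment satisfies every clause.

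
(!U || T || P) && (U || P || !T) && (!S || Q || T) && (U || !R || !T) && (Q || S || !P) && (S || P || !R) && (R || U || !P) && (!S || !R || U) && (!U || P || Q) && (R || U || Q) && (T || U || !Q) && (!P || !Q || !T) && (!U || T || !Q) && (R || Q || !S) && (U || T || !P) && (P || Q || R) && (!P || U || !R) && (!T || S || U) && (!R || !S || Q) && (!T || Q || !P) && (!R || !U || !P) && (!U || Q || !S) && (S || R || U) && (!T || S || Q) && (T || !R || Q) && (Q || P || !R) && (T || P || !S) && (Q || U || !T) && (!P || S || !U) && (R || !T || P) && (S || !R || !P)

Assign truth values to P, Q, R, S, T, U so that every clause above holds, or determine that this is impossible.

Suppose U = true.
Suppose T = true.
Suppose P = false.
(Q) alone gives Q = true.
(R) alone gives R = true.
(S) alone gives S = true.
This assignment satisfies each clause.

P=false, Q=true, R=true, S=true, T=true, U=true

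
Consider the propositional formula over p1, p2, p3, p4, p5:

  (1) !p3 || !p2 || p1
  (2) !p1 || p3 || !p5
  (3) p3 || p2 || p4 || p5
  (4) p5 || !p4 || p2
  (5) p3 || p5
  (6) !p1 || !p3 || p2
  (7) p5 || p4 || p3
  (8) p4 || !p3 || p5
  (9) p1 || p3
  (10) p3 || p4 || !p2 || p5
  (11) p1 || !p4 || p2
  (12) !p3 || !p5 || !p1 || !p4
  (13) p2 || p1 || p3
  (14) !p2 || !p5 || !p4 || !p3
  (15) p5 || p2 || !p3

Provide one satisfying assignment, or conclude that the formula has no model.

p1: true, p2: true, p3: true, p4: true, p5: false

Try p3 = true.
Try p2 = true.
From the singleton clause (p1), p1 = true.
Try p4 = true.
From the singleton clause (!p5), p5 = false.
This assignment satisfies each clause.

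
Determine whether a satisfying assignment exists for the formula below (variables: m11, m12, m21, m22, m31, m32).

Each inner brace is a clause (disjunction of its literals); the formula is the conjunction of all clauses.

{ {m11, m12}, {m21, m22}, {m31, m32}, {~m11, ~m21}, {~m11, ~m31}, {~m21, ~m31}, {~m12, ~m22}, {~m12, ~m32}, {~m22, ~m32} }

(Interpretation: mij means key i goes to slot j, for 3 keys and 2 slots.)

Unsatisfiable

Suppose m11 = 1.
Unit clause (~m21) forces m21 = 0.
Unit clause (m22) forces m22 = 1.
Unit clause (~m31) forces m31 = 0.
Unit clause (m32) forces m32 = 1.
That conflicts with the unit clause (~m32).
So m11 must be the other value — set m11 = 0.
Unit clause (m12) forces m12 = 1.
Unit clause (~m22) forces m22 = 0.
Unit clause (m21) forces m21 = 1.
Unit clause (~m31) forces m31 = 0.
Unit clause (m32) forces m32 = 1.
That conflicts with the unit clause (~m32).
Both values of m11 lead to a conflict.
No assignment satisfies every clause.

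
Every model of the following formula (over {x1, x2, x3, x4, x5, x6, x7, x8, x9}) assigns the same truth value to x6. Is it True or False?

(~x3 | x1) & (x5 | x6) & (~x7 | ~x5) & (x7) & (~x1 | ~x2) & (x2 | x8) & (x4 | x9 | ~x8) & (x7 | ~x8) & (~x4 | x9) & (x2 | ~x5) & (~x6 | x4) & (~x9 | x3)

True

Suppose x6 = 0.
From the singleton clause (x5), x5 = 1.
From the singleton clause (~x7), x7 = 0.
Now (x7) is unsatisfied and unit — conflict.
So every satisfying assignment has x6 = True.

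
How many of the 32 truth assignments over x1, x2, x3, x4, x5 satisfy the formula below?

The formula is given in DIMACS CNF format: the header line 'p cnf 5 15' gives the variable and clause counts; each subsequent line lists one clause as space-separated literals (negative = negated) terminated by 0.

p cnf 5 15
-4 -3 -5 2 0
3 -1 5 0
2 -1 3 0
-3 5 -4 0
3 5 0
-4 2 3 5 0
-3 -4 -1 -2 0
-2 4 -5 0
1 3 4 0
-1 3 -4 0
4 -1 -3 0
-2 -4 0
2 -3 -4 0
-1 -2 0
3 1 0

There are 2^5 = 32 truth assignments over (x1, x2, x3, x4, x5).
Split on x3. With x3 = True, the clauses containing x3 are satisfied and ¬x3 drops from the rest; 3 of the 2^4 = 16 assignments to the other variables satisfy what remains.
With x3 = False, by the same count on the reduced clause set, 0 assignments work.
(One model: x1=F, x2=F, x3=T, x4=F, x5=F.)
Total: 3 + 0 = 3.

3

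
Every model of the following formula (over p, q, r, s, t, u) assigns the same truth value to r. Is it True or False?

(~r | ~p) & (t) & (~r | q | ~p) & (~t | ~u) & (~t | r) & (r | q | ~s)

True

Suppose r = 0.
Unit clause (t) forces t = 1.
But (~t) is also a unit clause — contradiction.
So every satisfying assignment has r = True.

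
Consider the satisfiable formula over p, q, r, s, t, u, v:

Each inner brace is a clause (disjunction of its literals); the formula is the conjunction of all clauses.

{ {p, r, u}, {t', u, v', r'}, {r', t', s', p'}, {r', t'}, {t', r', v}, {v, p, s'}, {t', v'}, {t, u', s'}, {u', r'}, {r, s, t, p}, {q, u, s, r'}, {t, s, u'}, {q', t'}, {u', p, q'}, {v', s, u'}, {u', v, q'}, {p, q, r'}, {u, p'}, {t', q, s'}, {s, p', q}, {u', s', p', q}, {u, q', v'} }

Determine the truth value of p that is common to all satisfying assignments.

Suppose p = 1.
(u) alone gives u = 1.
(r') alone gives r = 0.
Branch on t: set t = 0.
(s') alone gives s = 0.
Now (s) is unsatisfied and unit — conflict.
So t must be the other value — set t = 1.
(v') alone gives v = 0.
(q') alone gives q = 0.
(s') alone gives s = 0.
Now (s) is unsatisfied and unit — conflict.
Neither t = 1 nor t = 0 works.
So every satisfying assignment has p = False.

False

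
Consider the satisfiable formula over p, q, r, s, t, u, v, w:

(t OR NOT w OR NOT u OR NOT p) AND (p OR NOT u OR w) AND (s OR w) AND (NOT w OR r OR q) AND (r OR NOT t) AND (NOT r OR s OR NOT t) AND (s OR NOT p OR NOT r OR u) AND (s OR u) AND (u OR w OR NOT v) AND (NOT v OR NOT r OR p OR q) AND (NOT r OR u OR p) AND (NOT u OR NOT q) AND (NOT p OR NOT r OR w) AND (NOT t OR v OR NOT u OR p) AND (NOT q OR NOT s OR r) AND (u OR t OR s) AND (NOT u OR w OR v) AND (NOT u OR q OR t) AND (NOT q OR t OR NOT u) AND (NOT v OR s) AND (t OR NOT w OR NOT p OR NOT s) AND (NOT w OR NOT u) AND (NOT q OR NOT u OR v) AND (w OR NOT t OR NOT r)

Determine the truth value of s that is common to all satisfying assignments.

True

Suppose s = false.
The clause (w) is unit, so w = true.
The clause (u) is unit, so u = true.
Now (NOT u) is unsatisfied and unit — conflict.
So every satisfying assignment has s = True.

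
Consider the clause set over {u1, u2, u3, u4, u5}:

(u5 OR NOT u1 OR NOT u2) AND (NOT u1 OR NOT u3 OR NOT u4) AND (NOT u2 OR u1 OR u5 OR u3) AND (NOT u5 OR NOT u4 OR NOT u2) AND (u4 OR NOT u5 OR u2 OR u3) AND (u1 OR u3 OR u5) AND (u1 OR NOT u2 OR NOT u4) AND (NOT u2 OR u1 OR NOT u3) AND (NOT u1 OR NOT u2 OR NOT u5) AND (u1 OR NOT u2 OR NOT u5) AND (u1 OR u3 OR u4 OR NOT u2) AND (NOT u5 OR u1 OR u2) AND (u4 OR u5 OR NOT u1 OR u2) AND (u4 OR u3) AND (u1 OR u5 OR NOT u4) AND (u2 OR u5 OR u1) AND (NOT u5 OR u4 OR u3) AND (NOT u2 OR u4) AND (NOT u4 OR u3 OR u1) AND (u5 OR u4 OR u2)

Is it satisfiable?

Case u4 = true:
Case u1 = true:
The clause (NOT u3) is unit, so u3 = false.
Case u5 = false:
The clause (NOT u2) is unit, so u2 = false.
This assignment satisfies each clause.
A satisfying assignment: u1 ↦ true, u2 ↦ false, u3 ↦ false, u4 ↦ true, u5 ↦ false.

Yes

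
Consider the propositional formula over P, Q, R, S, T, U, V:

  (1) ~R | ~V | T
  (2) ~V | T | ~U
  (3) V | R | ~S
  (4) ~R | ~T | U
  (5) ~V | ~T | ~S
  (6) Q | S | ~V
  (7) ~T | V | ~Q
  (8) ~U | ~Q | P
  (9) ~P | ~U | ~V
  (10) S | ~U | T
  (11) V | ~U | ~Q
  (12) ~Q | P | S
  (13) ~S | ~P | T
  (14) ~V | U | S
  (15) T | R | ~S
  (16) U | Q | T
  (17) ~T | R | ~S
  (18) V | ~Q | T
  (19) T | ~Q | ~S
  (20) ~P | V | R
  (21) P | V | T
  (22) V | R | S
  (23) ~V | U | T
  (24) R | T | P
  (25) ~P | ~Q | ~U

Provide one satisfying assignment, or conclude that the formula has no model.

P=1; Q=0; R=1; S=0; T=1; U=1; V=0

Suppose R = 1.
Suppose V = 0.
Suppose T = 1.
(U) alone gives U = 1.
(~Q) alone gives Q = 0.
All clauses hold; P, S can take either value.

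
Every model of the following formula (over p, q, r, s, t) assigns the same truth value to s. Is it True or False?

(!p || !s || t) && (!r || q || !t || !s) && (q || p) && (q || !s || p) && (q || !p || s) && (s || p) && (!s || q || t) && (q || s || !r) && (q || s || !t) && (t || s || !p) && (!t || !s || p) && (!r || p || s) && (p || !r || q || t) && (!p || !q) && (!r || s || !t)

True

Suppose s = false.
The clause (p) is unit, so p = true.
The clause (q) is unit, so q = true.
Now (!q) is unsatisfied and unit — conflict.
So every satisfying assignment has s = True.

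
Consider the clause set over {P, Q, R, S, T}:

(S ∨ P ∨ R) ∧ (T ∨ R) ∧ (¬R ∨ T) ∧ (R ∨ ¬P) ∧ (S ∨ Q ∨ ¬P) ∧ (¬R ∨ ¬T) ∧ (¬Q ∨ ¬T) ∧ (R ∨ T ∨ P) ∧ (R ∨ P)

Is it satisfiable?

Branch on T: set T = True.
(¬R) alone gives R = False.
(¬P) alone gives P = False.
That conflicts with the unit clause (P).
Backtrack on T: now try T = False.
(R) alone gives R = True.
That conflicts with the unit clause (¬R).
Either choice for T ends in contradiction.
No assignment satisfies every clause.

No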